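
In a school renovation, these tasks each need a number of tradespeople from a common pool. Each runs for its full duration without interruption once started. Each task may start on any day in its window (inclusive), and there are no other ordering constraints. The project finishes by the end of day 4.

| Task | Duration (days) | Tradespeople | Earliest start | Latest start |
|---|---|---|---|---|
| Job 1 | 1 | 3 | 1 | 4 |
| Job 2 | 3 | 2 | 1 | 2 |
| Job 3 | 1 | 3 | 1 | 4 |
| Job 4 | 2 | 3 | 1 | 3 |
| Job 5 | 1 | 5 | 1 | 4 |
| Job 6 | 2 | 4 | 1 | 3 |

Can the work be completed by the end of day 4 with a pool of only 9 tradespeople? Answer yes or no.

yes

Schedule Job 1@1, Job 2@1, Job 3@1, Job 4@2, Job 5@4, Job 6@2: d1:8  d2:9  d3:9  d4:5 — peak 9 ≤ 9.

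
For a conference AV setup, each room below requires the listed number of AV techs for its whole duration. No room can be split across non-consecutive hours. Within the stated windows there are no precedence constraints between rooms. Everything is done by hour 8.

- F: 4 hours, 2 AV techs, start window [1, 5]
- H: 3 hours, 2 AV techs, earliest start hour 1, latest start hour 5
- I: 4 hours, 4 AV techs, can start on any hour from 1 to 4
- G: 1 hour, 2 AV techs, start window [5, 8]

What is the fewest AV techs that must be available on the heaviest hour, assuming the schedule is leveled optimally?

4

Early-start (F@1, H@1, I@1, G@5) gives peak 8: h1:8  h2:8  h3:8  h4:6  h5:2  h6:0  h7:0  h8:0.
Shift F→5, H→5, G→8.
Schedule F@5, H@5, I@1, G@8: h1:4  h2:4  h3:4  h4:4  h5:4  h6:4  h7:4  h8:4 — peak 4.
Total AV tech-hours = 32 over 8 hours ⇒ peak ≥ ⌈32/8⌉ = 4, so 4 is optimal.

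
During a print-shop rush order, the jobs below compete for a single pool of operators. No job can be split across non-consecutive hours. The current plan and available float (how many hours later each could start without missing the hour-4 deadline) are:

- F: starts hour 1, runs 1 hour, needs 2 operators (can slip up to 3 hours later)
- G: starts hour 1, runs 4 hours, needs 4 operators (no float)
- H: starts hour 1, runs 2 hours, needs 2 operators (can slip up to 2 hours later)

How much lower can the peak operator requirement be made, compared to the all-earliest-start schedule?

2

Early-start peak: h1:8  h2:6  h3:4  h4:4 ⇒ 8.
Leveled (F@1, G@1, H@2): h1:6  h2:6  h3:6  h4:4 ⇒ 6.
Reduction 8 − 6 = 2.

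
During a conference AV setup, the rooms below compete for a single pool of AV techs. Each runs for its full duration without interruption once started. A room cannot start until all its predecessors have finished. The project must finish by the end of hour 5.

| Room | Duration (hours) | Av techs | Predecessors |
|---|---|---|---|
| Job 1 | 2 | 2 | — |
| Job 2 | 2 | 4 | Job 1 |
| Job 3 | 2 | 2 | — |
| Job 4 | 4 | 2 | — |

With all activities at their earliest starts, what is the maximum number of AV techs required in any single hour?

6

Early-start schedule: Job 1@1, Job 2@3, Job 3@1, Job 4@1.
Load per hour: hour 1: 6, hour 2: 6, hour 3: 6, hour 4: 6, hour 5: 0.
Peak is 6.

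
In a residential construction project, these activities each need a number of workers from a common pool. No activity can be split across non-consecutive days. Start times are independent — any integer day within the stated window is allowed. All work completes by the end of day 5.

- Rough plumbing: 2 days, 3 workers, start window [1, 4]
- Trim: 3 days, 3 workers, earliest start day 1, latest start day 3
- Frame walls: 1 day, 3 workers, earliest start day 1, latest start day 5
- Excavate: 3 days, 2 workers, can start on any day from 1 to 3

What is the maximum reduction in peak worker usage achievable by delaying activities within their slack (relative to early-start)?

5

Early-start peak: d1:11  d2:8  d3:5  d4:0  d5:0 ⇒ 11.
Leveled (Rough plumbing@1, Trim@1, Frame walls@4, Excavate@3): d1:6  d2:6  d3:5  d4:5  d5:2 ⇒ 6.
Reduction 11 − 6 = 5.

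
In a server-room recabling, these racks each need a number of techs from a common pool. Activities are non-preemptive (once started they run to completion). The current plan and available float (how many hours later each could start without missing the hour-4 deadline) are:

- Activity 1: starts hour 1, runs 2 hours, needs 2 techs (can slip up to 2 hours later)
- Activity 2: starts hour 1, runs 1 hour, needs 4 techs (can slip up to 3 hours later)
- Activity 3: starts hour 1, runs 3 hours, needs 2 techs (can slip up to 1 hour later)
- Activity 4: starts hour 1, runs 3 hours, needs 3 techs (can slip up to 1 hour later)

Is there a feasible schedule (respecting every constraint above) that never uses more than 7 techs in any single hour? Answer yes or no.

Schedule Activity 1@1, Activity 2@1, Activity 3@2, Activity 4@2: h1:6  h2:7  h3:5  h4:5 — peak 7 ≤ 7.

yes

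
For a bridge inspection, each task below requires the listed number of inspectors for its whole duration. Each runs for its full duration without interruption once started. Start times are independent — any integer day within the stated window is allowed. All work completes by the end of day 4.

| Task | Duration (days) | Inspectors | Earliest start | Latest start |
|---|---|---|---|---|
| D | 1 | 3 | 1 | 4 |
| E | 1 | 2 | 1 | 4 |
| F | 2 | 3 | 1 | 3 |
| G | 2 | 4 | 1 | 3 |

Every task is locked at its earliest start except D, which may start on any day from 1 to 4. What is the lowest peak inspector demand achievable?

D@1: d1:12  d2:7  d3:0  d4:0 → peak 12
D@2: d1:9  d2:10  d3:0  d4:0 → peak 10
D@3: d1:9  d2:7  d3:3  d4:0 → peak 9
D@4: d1:9  d2:7  d3:0  d4:3 → peak 9
Best is D@3, peak 9.

9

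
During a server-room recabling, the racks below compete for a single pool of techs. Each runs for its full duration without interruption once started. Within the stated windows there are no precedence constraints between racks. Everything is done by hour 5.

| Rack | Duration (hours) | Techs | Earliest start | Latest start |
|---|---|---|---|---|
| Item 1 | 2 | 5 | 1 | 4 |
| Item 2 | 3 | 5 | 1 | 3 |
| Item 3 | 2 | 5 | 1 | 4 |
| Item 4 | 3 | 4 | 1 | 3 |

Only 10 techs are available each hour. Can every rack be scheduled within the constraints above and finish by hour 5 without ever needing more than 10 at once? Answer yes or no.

yes

Schedule Item 1@1, Item 2@1, Item 3@4, Item 4@3: h1:10  h2:10  h3:9  h4:9  h5:9 — peak 10 ≤ 10.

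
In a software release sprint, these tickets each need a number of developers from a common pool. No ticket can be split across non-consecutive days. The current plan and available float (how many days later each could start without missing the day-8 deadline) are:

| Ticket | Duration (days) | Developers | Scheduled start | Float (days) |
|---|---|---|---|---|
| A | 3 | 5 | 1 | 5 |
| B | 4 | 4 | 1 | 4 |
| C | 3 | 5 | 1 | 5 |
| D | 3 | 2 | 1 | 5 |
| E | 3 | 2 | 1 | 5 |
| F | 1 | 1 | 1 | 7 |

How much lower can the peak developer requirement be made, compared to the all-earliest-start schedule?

10

Early-start peak: d1:19  d2:18  d3:18  d4:4  d5:0  d6:0  d7:0  d8:0 ⇒ 19.
Leveled (A@1, B@1, C@4, D@5, E@5, F@7): d1:9  d2:9  d3:9  d4:9  d5:9  d6:9  d7:5  d8:0 ⇒ 9.
Reduction 19 − 9 = 10.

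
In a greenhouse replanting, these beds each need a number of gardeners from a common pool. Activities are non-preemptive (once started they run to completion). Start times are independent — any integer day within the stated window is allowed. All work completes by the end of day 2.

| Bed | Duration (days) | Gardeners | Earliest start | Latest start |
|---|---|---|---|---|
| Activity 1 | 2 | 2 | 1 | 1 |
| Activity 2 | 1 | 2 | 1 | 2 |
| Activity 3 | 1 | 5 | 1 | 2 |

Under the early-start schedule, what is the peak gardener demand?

Early-start schedule: Activity 1@1, Activity 2@1, Activity 3@1.
Load per day: day 1: 9, day 2: 2.
Peak is 9.

9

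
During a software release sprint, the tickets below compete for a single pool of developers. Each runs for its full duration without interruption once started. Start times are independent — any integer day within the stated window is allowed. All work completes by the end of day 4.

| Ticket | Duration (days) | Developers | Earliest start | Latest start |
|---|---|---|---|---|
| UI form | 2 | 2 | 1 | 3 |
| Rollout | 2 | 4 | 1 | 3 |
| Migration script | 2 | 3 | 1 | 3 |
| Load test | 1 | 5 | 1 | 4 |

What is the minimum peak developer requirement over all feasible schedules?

7

Early-start (UI form@1, Rollout@1, Migration script@1, Load test@1) gives peak 14: d1:14  d2:9  d3:0  d4:0.
Shift Rollout→2, Migration script→3.
Schedule UI form@1, Rollout@2, Migration script@3, Load test@1: d1:7  d2:6  d3:7  d4:3 — peak 7.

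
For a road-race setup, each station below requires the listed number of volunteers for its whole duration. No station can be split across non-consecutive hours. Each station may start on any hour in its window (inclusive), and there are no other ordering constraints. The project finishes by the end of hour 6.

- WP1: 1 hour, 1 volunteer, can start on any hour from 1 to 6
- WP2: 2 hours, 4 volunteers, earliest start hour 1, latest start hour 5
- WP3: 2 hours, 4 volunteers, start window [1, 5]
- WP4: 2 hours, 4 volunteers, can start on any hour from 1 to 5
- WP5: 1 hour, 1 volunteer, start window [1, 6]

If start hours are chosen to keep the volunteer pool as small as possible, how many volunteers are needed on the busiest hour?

5

Early-start (WP1@1, WP2@1, WP3@1, WP4@1, WP5@1) gives peak 14: h1:14  h2:12  h3:0  h4:0  h5:0  h6:0.
Shift WP3→3, WP4→5, WP5→2.
Schedule WP1@1, WP2@1, WP3@3, WP4@5, WP5@2: h1:5  h2:5  h3:4  h4:4  h5:4  h6:4 — peak 5.
Total volunteer-hours = 26 over 6 hours ⇒ peak ≥ ⌈26/6⌉ = 5, so 5 is optimal.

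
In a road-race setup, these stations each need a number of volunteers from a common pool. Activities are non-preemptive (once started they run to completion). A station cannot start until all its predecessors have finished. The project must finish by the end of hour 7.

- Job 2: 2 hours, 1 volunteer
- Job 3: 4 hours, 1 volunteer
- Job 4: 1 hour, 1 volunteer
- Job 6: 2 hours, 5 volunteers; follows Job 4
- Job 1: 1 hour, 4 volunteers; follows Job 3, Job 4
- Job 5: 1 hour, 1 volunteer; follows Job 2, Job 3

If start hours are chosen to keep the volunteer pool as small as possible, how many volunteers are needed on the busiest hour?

Early-start (Job 2@1, Job 3@1, Job 4@1, Job 6@2, Job 1@5, Job 5@5) gives peak 7: h1:3  h2:7  h3:6  h4:1  h5:5  h6:0  h7:0.
Shift Job 6→5, Job 1→7, Job 5→7.
Schedule Job 2@1, Job 3@1, Job 4@1, Job 6@5, Job 1@7, Job 5@7: h1:3  h2:2  h3:1  h4:1  h5:5  h6:5  h7:5 — peak 5.

5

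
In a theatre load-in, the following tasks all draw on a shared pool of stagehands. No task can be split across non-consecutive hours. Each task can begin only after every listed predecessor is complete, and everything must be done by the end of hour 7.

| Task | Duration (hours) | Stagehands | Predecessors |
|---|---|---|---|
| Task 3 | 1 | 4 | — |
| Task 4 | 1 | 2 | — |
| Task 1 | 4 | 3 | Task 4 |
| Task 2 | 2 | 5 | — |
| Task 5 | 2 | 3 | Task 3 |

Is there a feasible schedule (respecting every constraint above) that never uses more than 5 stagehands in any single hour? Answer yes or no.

The minimum achievable peak is 6; 5 < 6, so no feasible schedule stays within the cap.

no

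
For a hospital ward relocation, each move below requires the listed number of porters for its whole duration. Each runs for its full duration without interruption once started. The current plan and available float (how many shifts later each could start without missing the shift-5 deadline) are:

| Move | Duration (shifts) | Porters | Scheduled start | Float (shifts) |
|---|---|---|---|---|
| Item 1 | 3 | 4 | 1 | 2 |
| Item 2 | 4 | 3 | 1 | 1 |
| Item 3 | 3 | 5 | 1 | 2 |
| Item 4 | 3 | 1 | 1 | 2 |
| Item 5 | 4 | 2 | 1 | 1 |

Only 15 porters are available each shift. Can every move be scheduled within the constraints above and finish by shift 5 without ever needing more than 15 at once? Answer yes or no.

Schedule Item 1@1, Item 2@1, Item 3@1, Item 4@1, Item 5@1: s1:15  s2:15  s3:15  s4:5  s5:0 — peak 15 ≤ 15.

yes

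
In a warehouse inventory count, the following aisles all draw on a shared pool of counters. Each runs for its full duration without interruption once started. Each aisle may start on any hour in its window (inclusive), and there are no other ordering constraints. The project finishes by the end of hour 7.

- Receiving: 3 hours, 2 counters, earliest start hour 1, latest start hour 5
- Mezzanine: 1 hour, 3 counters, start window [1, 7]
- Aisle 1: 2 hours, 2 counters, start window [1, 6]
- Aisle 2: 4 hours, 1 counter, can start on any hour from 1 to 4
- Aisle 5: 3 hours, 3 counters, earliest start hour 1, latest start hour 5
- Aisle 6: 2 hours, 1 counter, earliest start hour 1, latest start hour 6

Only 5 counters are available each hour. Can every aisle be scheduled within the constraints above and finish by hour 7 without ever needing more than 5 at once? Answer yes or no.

Schedule Receiving@1, Mezzanine@1, Aisle 1@2, Aisle 2@2, Aisle 5@4, Aisle 6@4: h1:5  h2:5  h3:5  h4:5  h5:5  h6:3  h7:0 — peak 5 ≤ 5.

yes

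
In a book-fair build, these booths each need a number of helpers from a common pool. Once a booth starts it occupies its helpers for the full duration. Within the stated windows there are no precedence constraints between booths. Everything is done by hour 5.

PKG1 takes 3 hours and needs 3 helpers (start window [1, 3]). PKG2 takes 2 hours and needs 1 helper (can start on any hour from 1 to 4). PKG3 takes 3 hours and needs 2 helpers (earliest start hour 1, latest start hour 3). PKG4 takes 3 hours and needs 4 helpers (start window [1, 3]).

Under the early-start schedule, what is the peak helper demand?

10

Early-start schedule: PKG1@1, PKG2@1, PKG3@1, PKG4@1.
Load per hour: hour 1: 10, hour 2: 10, hour 3: 9, hour 4: 0, hour 5: 0.
Peak is 10.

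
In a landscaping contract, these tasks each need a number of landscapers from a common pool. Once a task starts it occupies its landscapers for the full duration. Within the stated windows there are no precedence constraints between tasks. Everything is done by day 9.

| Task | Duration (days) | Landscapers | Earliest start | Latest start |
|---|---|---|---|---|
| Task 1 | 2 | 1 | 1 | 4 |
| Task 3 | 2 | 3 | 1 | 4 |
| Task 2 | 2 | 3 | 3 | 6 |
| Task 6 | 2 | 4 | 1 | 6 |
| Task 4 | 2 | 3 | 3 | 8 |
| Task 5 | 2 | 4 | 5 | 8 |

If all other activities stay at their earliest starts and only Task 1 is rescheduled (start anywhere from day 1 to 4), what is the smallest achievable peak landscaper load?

7

Task 1@1: d1:8  d2:8  d3:6  d4:6  d5:4  d6:4  d7:0  d8:0  d9:0 → peak 8
Task 1@2: d1:7  d2:8  d3:7  d4:6  d5:4  d6:4  d7:0  d8:0  d9:0 → peak 8
Task 1@3: d1:7  d2:7  d3:7  d4:7  d5:4  d6:4  d7:0  d8:0  d9:0 → peak 7
Task 1@4: d1:7  d2:7  d3:6  d4:7  d5:5  d6:4  d7:0  d8:0  d9:0 → peak 7
Best is Task 1@3, peak 7.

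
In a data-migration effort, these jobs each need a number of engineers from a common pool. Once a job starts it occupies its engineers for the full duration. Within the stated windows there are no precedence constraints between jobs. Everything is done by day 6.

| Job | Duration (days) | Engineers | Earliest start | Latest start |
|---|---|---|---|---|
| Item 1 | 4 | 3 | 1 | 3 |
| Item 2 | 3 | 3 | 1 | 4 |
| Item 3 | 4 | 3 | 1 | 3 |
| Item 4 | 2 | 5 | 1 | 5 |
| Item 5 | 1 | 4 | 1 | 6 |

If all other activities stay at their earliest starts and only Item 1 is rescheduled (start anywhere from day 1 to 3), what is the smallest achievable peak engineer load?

Item 1@1: d1:18  d2:14  d3:9  d4:6  d5:0  d6:0 → peak 18
Item 1@2: d1:15  d2:14  d3:9  d4:6  d5:3  d6:0 → peak 15
Item 1@3: d1:15  d2:11  d3:9  d4:6  d5:3  d6:3 → peak 15
Best is Item 1@2, peak 15.

15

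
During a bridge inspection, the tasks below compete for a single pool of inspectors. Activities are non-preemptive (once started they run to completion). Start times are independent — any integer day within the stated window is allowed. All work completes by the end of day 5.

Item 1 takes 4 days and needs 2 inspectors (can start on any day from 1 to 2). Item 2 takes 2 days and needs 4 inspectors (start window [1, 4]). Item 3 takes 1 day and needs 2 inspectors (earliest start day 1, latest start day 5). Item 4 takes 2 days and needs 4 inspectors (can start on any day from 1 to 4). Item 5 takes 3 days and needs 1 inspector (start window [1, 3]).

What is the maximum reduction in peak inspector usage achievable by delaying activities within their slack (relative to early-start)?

6

Early-start peak: d1:13  d2:11  d3:3  d4:2  d5:0 ⇒ 13.
Leveled (Item 1@1, Item 2@1, Item 3@3, Item 4@4, Item 5@1): d1:7  d2:7  d3:5  d4:6  d5:4 ⇒ 7.
Reduction 13 − 7 = 6.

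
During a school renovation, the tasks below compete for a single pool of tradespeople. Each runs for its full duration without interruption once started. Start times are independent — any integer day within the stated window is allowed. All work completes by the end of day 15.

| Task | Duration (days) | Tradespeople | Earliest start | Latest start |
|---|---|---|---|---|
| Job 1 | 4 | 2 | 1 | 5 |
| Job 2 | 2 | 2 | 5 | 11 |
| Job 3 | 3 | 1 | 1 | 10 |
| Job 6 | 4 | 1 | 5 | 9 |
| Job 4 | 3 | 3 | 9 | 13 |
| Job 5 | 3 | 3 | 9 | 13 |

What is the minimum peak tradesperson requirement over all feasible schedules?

Early-start (Job 1@1, Job 2@5, Job 3@1, Job 6@5, Job 4@9, Job 5@9) gives peak 6: d1:3  d2:3  d3:3  d4:2  d5:3  d6:3  d7:1  d8:1  d9:6  d10:6  d11:6  d12:0  d13:0  d14:0  d15:0.
Shift Job 5→12.
Schedule Job 1@1, Job 2@5, Job 3@1, Job 6@5, Job 4@9, Job 5@12: d1:3  d2:3  d3:3  d4:2  d5:3  d6:3  d7:1  d8:1  d9:3  d10:3  d11:3  d12:3  d13:3  d14:3  d15:0 — peak 3.
Total tradesperson-days = 37 over 15 days ⇒ peak ≥ ⌈37/15⌉ = 3, so 3 is optimal.

3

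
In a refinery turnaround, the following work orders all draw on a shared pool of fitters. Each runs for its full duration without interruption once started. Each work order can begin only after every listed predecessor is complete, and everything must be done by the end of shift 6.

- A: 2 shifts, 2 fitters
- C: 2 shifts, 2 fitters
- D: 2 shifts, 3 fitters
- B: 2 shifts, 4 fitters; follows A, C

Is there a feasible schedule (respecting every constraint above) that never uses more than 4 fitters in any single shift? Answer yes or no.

yes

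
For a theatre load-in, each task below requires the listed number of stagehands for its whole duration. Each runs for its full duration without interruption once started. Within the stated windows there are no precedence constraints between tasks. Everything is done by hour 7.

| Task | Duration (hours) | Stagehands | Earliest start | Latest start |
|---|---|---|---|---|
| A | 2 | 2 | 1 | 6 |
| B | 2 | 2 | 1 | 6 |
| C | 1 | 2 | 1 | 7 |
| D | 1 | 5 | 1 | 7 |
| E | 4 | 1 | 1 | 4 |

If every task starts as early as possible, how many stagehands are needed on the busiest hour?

12

Early-start schedule: A@1, B@1, C@1, D@1, E@1.
Load per hour: hour 1: 12, hour 2: 5, hour 3: 1, hour 4: 1, hour 5: 0, hour 6: 0, hour 7: 0.
Peak is 12.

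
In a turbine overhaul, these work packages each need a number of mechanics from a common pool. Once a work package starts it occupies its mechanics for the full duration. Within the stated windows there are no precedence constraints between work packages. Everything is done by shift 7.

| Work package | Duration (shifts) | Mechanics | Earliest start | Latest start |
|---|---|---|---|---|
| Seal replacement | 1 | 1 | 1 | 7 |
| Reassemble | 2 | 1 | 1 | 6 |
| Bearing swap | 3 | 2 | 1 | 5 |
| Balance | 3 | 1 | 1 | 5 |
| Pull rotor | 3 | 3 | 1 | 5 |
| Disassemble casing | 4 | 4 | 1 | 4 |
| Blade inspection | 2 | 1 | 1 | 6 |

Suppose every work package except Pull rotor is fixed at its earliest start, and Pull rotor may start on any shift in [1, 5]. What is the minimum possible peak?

Pull rotor@1: s1:13  s2:12  s3:10  s4:4  s5:0  s6:0  s7:0 → peak 13
Pull rotor@2: s1:10  s2:12  s3:10  s4:7  s5:0  s6:0  s7:0 → peak 12
Pull rotor@3: s1:10  s2:9  s3:10  s4:7  s5:3  s6:0  s7:0 → peak 10
Pull rotor@4: s1:10  s2:9  s3:7  s4:7  s5:3  s6:3  s7:0 → peak 10
Pull rotor@5: s1:10  s2:9  s3:7  s4:4  s5:3  s6:3  s7:3 → peak 10
Best is Pull rotor@3, peak 10.

10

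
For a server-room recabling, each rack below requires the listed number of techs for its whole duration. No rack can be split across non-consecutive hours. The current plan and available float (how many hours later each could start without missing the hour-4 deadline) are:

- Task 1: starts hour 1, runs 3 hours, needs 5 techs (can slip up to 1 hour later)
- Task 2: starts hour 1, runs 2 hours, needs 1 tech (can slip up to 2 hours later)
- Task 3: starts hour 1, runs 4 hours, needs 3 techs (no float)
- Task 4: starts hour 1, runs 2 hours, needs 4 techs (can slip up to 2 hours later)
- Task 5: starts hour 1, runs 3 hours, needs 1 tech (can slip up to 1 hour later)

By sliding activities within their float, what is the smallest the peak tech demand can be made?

13

Early-start (Task 1@1, Task 2@1, Task 3@1, Task 4@1, Task 5@1) gives peak 14: h1:14  h2:14  h3:9  h4:3.
Shift Task 4→3.
Schedule Task 1@1, Task 2@1, Task 3@1, Task 4@3, Task 5@1: h1:10  h2:10  h3:13  h4:7 — peak 13.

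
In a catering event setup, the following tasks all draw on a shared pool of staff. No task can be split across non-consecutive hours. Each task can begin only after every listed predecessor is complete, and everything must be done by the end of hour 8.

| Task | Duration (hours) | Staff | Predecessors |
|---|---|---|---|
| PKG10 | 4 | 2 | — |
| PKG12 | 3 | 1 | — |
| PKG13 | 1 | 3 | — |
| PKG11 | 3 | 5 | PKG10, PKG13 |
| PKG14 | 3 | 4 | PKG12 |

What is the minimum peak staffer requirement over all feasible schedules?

9

Schedule PKG10@1, PKG12@1, PKG13@1, PKG11@5, PKG14@4: h1:6  h2:3  h3:3  h4:6  h5:9  h6:9  h7:5  h8:0 — peak 9.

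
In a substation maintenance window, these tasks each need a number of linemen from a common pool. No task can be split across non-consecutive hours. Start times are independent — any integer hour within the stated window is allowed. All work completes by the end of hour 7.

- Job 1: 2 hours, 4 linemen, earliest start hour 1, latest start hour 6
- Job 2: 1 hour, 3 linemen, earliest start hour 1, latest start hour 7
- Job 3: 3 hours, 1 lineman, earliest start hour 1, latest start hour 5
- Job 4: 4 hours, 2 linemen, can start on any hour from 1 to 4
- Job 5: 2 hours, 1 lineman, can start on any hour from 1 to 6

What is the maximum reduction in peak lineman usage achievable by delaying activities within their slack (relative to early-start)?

7

Early-start peak: h1:11  h2:8  h3:3  h4:2  h5:0  h6:0  h7:0 ⇒ 11.
Leveled (Job 1@1, Job 2@3, Job 3@3, Job 4@4, Job 5@4): h1:4  h2:4  h3:4  h4:4  h5:4  h6:2  h7:2 ⇒ 4.
Reduction 11 − 4 = 7.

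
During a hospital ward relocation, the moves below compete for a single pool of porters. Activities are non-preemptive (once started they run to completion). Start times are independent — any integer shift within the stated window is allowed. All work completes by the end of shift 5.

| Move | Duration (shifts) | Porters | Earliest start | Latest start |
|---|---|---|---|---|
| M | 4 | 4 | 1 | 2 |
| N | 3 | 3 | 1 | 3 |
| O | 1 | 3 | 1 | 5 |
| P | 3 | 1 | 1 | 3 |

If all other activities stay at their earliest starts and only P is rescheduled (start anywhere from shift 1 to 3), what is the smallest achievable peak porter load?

10

P@1: s1:11  s2:8  s3:8  s4:4  s5:0 → peak 11
P@2: s1:10  s2:8  s3:8  s4:5  s5:0 → peak 10
P@3: s1:10  s2:7  s3:8  s4:5  s5:1 → peak 10
Best is P@2, peak 10.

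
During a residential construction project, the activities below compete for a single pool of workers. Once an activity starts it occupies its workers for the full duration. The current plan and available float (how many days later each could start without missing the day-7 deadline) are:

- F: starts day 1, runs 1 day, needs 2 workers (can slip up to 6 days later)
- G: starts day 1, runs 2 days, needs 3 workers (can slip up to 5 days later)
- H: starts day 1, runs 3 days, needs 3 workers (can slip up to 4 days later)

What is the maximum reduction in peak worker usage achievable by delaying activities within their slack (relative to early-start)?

5

Early-start peak: d1:8  d2:6  d3:3  d4:0  d5:0  d6:0  d7:0 ⇒ 8.
Leveled (F@1, G@2, H@4): d1:2  d2:3  d3:3  d4:3  d5:3  d6:3  d7:0 ⇒ 3.
Reduction 8 − 3 = 5.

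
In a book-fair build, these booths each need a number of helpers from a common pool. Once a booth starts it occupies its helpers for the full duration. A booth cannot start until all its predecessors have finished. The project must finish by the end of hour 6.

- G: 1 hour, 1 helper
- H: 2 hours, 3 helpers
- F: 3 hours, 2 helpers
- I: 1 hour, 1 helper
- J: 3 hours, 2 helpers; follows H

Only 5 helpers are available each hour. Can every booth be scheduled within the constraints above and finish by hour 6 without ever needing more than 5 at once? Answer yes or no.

Schedule G@1, H@1, F@3, I@2, J@3: h1:4  h2:4  h3:4  h4:4  h5:4  h6:0 — peak 4 ≤ 5.

yes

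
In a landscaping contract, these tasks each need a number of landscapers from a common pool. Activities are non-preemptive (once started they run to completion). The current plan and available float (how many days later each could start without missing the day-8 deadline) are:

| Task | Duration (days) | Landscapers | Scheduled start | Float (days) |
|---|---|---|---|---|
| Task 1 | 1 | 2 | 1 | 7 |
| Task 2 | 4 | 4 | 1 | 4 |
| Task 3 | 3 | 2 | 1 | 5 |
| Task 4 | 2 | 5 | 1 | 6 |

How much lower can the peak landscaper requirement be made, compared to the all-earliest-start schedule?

7

Early-start peak: d1:13  d2:11  d3:6  d4:4  d5:0  d6:0  d7:0  d8:0 ⇒ 13.
Leveled (Task 1@1, Task 2@1, Task 3@2, Task 4@5): d1:6  d2:6  d3:6  d4:6  d5:5  d6:5  d7:0  d8:0 ⇒ 6.
Reduction 13 − 6 = 7.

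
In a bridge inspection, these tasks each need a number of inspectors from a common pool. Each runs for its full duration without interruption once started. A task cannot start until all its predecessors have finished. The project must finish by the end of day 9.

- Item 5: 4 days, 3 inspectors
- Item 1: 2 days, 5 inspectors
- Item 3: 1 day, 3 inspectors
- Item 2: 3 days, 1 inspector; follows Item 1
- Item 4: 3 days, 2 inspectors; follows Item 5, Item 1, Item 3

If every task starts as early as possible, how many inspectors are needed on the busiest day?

11

Early-start schedule: Item 5@1, Item 1@1, Item 3@1, Item 2@3, Item 4@5.
Load per day: day 1: 11, day 2: 8, day 3: 4, day 4: 4, day 5: 3, day 6: 2, day 7: 2, day 8: 0, day 9: 0.
Peak is 11.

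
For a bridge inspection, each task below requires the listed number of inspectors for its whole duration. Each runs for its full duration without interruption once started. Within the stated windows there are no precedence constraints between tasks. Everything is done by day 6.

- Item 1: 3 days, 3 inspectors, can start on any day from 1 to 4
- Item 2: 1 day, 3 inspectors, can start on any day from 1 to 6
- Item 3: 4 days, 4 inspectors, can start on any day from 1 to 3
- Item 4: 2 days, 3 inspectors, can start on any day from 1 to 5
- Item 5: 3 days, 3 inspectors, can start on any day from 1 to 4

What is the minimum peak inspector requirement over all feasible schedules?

Early-start (Item 1@1, Item 2@1, Item 3@1, Item 4@1, Item 5@1) gives peak 16: d1:16  d2:13  d3:10  d4:4  d5:0  d6:0.
Shift Item 3→3, Item 5→4.
Schedule Item 1@1, Item 2@1, Item 3@3, Item 4@1, Item 5@4: d1:9  d2:6  d3:7  d4:7  d5:7  d6:7 — peak 9.

9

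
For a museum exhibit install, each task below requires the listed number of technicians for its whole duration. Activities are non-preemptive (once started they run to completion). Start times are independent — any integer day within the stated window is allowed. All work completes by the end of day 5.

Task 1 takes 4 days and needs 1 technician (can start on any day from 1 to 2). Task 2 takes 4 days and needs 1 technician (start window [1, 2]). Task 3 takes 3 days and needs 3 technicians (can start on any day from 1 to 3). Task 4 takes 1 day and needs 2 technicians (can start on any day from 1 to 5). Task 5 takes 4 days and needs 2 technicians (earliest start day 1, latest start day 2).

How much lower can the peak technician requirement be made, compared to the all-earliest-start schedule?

Early-start peak: d1:9  d2:7  d3:7  d4:4  d5:0 ⇒ 9.
Leveled (Task 1@1, Task 2@1, Task 3@1, Task 4@1, Task 5@2): d1:7  d2:7  d3:7  d4:4  d5:2 ⇒ 7.
Reduction 9 − 7 = 2.

2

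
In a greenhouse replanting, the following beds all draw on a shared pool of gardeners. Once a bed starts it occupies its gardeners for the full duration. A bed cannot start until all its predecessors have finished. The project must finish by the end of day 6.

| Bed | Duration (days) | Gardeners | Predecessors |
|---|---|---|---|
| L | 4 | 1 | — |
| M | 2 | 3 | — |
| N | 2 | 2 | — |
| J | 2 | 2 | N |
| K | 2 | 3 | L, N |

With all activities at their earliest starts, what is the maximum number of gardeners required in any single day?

6

Early-start schedule: L@1, M@1, N@1, J@3, K@5.
Load per day: day 1: 6, day 2: 6, day 3: 3, day 4: 3, day 5: 3, day 6: 3.
Peak is 6.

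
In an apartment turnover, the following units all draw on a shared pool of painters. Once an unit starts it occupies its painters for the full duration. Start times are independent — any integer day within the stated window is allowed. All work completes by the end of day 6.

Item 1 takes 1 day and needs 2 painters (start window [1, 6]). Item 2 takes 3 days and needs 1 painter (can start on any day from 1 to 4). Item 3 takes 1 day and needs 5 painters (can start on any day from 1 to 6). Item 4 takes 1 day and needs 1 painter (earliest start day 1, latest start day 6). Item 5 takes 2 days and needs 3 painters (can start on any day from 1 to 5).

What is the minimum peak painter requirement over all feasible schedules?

5

Early-start (Item 1@1, Item 2@1, Item 3@1, Item 4@1, Item 5@1) gives peak 12: d1:12  d2:4  d3:1  d4:0  d5:0  d6:0.
Shift Item 3→4, Item 5→2.
Schedule Item 1@1, Item 2@1, Item 3@4, Item 4@1, Item 5@2: d1:4  d2:4  d3:4  d4:5  d5:0  d6:0 — peak 5.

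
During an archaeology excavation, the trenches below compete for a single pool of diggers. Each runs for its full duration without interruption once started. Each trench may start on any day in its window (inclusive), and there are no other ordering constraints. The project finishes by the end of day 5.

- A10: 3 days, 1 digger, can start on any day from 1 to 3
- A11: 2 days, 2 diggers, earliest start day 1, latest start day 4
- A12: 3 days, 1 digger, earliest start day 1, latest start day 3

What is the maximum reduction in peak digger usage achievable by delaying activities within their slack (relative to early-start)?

Early-start peak: d1:4  d2:4  d3:2  d4:0  d5:0 ⇒ 4.
Leveled (A10@1, A11@4, A12@1): d1:2  d2:2  d3:2  d4:2  d5:2 ⇒ 2.
Reduction 4 − 2 = 2.

2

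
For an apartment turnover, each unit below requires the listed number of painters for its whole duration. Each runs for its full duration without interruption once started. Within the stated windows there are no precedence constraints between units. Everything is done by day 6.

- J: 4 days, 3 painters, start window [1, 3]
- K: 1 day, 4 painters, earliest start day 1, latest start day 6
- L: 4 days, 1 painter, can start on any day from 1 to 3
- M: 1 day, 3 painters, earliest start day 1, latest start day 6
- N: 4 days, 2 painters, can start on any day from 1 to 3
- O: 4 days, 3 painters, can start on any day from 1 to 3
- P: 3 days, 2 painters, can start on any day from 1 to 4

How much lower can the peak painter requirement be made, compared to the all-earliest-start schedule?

7

Early-start peak: d1:18  d2:11  d3:11  d4:9  d5:0  d6:0 ⇒ 18.
Leveled (J@1, K@1, L@1, M@1, N@2, O@2, P@2): d1:11  d2:11  d3:11  d4:11  d5:5  d6:0 ⇒ 11.
Reduction 18 − 11 = 7.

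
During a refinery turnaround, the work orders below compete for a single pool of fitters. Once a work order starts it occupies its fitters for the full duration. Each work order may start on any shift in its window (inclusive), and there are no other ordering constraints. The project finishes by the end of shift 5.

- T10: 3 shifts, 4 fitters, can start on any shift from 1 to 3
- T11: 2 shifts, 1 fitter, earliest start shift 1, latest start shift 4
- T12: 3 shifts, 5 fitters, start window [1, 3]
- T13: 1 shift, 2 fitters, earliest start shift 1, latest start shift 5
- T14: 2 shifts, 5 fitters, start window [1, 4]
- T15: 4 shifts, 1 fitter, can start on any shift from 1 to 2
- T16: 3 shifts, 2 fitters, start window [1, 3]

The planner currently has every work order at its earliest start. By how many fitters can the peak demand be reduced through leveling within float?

Early-start peak: s1:20  s2:18  s3:12  s4:1  s5:0 ⇒ 20.
Leveled (T10@1, T11@1, T12@1, T13@1, T14@4, T15@2, T16@3): s1:12  s2:11  s3:12  s4:8  s5:8 ⇒ 12.
Reduction 20 − 12 = 8.

8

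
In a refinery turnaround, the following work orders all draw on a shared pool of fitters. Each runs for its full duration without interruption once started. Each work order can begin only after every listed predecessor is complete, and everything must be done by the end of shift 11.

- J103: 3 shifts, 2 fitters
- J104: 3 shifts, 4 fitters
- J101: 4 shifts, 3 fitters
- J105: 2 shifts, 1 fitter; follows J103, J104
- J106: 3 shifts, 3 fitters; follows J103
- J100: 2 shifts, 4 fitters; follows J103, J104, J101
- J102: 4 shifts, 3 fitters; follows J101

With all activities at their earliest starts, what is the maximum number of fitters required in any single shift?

Early-start schedule: J103@1, J104@1, J101@1, J105@4, J106@4, J100@5, J102@5.
Load per shift: shift 1: 9, shift 2: 9, shift 3: 9, shift 4: 7, shift 5: 11, shift 6: 10, shift 7: 3, shift 8: 3, shift 9: 0, shift 10: 0, shift 11: 0.
Peak is 11.

11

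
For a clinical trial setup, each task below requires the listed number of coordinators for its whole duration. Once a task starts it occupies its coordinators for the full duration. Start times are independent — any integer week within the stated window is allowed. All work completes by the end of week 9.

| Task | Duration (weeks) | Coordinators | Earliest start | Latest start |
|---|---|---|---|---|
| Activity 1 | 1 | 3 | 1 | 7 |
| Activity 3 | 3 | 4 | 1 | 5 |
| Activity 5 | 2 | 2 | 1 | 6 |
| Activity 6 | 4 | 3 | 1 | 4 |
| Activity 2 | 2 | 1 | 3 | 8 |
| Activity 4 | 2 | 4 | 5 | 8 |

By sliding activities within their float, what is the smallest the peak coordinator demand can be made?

Early-start (Activity 1@1, Activity 3@1, Activity 5@1, Activity 6@1, Activity 2@3, Activity 4@5) gives peak 12: w1:12  w2:9  w3:8  w4:4  w5:4  w6:4  w7:0  w8:0  w9:0.
Shift Activity 3→5, Activity 5→2, Activity 4→8.
Schedule Activity 1@1, Activity 3@5, Activity 5@2, Activity 6@1, Activity 2@3, Activity 4@8: w1:6  w2:5  w3:6  w4:4  w5:4  w6:4  w7:4  w8:4  w9:4 — peak 6.

6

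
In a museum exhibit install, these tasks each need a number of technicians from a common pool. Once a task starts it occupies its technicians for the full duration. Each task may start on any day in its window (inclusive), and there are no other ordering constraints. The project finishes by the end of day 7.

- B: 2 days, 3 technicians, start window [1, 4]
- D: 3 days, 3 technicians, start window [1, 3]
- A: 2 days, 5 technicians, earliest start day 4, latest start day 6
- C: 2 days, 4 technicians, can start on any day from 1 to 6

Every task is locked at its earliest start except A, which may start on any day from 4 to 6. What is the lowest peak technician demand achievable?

10

A@4: d1:10  d2:10  d3:3  d4:5  d5:5  d6:0  d7:0 → peak 10
A@5: d1:10  d2:10  d3:3  d4:0  d5:5  d6:5  d7:0 → peak 10
A@6: d1:10  d2:10  d3:3  d4:0  d5:0  d6:5  d7:5 → peak 10
Best is A@4, peak 10.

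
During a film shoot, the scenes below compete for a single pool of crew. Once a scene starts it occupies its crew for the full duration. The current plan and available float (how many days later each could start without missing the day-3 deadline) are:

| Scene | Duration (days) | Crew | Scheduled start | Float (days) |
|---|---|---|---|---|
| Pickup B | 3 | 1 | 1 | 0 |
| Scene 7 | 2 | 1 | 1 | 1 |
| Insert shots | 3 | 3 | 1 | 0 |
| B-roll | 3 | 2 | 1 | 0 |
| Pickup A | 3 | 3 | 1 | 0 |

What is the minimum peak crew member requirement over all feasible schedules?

10

Schedule Pickup B@1, Scene 7@1, Insert shots@1, B-roll@1, Pickup A@1: d1:10  d2:10  d3:9 — peak 10.
Total crew member-days = 29 over 3 days ⇒ peak ≥ ⌈29/3⌉ = 10, so 10 is optimal.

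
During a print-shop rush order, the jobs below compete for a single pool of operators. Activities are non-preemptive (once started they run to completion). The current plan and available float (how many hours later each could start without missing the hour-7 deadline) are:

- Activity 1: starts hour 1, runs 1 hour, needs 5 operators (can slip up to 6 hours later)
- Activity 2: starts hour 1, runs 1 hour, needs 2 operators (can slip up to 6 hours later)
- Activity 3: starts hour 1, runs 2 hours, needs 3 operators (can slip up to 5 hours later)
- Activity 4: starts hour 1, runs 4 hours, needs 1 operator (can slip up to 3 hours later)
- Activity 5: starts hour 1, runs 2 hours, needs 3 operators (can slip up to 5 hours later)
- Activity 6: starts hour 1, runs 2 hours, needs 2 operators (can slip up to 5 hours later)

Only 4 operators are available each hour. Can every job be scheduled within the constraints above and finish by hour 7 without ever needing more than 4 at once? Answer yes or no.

The minimum achievable peak is 5; 4 < 5, so no feasible schedule stays within the cap.

no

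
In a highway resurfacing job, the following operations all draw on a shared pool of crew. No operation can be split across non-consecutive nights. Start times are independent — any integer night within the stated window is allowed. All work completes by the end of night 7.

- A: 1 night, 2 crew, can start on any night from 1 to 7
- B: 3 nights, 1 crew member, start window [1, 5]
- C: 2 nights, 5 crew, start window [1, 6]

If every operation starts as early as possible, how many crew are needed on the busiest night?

8

Early-start schedule: A@1, B@1, C@1.
Load per night: night 1: 8, night 2: 6, night 3: 1, night 4: 0, night 5: 0, night 6: 0, night 7: 0.
Peak is 8.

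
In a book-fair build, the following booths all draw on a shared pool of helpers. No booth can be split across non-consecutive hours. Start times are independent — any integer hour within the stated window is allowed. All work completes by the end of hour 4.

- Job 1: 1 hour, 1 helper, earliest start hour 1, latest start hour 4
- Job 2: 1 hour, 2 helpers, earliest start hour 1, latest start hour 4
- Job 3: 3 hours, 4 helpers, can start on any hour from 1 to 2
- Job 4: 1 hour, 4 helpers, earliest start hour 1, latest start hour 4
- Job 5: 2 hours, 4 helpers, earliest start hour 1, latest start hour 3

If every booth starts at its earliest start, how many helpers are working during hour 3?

4

At early start, hour 3 has: Job 3.
Demand: 4 = 4.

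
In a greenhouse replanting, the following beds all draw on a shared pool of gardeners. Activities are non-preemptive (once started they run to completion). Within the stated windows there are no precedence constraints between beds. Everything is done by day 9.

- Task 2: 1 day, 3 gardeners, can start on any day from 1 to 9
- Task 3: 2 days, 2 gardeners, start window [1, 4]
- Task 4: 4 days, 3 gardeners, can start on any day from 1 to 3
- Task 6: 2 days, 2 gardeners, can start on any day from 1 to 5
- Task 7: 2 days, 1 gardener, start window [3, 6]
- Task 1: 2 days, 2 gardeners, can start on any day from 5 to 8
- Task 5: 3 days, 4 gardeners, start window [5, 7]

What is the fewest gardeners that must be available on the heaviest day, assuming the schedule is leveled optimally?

5

Early-start (Task 2@1, Task 3@1, Task 4@1, Task 6@1, Task 7@3, Task 1@5, Task 5@5) gives peak 10: d1:10  d2:7  d3:4  d4:4  d5:6  d6:6  d7:4  d8:0  d9:0.
Shift Task 4→2, Task 6→3, Task 7→6, Task 5→7.
Schedule Task 2@1, Task 3@1, Task 4@2, Task 6@3, Task 7@6, Task 1@5, Task 5@7: d1:5  d2:5  d3:5  d4:5  d5:5  d6:3  d7:5  d8:4  d9:4 — peak 5.
Total gardener-days = 41 over 9 days ⇒ peak ≥ ⌈41/9⌉ = 5, so 5 is optimal.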